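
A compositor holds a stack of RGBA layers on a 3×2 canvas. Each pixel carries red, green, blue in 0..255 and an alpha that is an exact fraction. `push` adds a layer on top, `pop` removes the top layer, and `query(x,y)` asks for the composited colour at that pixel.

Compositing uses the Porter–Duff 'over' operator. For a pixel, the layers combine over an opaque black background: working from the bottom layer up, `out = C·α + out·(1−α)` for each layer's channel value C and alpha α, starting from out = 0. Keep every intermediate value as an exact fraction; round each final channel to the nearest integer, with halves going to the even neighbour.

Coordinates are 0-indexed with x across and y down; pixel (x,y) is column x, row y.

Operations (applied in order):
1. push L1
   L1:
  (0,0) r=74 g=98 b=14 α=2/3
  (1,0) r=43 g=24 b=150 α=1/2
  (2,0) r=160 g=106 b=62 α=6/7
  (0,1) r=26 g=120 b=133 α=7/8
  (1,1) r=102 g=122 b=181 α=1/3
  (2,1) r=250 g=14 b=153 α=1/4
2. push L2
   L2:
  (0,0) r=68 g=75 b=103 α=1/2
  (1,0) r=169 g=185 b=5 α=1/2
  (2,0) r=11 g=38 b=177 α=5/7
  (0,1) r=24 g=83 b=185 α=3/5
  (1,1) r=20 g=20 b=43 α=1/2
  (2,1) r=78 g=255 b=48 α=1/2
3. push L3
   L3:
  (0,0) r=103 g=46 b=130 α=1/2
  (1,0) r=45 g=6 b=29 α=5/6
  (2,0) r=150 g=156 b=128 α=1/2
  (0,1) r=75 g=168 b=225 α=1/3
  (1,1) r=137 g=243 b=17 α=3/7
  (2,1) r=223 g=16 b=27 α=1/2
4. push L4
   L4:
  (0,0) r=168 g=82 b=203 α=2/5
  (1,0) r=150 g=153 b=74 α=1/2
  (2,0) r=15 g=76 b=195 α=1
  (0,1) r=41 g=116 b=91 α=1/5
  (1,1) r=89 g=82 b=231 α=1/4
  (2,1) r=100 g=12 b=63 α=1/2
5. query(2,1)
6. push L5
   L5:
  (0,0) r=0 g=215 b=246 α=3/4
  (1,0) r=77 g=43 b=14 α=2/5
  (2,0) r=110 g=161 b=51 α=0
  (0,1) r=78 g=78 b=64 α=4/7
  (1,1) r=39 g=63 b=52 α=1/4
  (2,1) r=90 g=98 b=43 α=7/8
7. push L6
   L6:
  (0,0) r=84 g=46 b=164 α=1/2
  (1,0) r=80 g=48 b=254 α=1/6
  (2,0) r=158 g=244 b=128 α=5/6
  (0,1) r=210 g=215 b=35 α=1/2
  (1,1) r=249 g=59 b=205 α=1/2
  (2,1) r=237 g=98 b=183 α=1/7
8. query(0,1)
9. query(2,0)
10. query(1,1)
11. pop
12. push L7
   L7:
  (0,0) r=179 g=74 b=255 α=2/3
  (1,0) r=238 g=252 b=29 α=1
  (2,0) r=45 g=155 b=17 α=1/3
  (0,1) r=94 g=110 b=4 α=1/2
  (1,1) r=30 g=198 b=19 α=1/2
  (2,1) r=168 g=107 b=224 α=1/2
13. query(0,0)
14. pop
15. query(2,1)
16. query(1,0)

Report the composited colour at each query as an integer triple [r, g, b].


(2,1) stack=L1,L2,L3,L4; from [0,0,0]:
+L1 (α=1/4) → [125/2, 7/2, 153/4]
+L2 (α=1/2) → [281/4, 517/4, 345/8]
+L3 (α=1/2) → [1173/8, 581/8, 561/16]
+L4 (α=1/2) → [1973/16, 677/16, 1569/32]
rounded: [123, 42, 49]

at x=0,y=1 over L1,L2,L3,L4,L5,L6:
+L1 (α=7/8) → [91/4, 105, 931/8]
+L2 (α=3/5) → [47/2, 459/5, 3151/20]
+L3 (α=1/3) → [122/3, 586/5, 5401/30]
+L4 (α=1/5) → [611/15, 2924/25, 12167/75]
+L5 (α=4/7) → [2171/35, 16572/175, 18567/175]
+L6 (α=1/2) → [9521/70, 54197/350, 12346/175]
→ [136, 155, 71]

at x=2,y=0 over L1,L2,L3,L4,L5,L6:
after L1 α=6/7: [960/7, 636/7, 372/7]
after L2 α=5/7: [2305/49, 2602/49, 6939/49]
after L3 α=1/2: [9655/98, 5123/49, 13211/98]
after L4 α=1: [15, 76, 195]
after L5 α=0: [15, 76, 195]
after L6 α=5/6: [805/6, 216, 835/6]
→ [134, 216, 139]

at x=1,y=1 over L1,L2,L3,L4,L5,L6:
+L1 (α=1/3) → [34, 122/3, 181/3]
+L2 (α=1/2) → [27, 91/3, 155/3]
+L3 (α=3/7) → [519/7, 2551/21, 773/21]
+L4 (α=1/4) → [545/7, 3125/28, 1195/14]
+L5 (α=1/4) → [477/7, 11139/112, 4313/56]
+L6 (α=1/2) → [1110/7, 17747/224, 15793/112]
= [159, 79, 141]

query (0,0) [L1,L2,L3,L4,L5,L7] — begin 0,0,0
+L1 (α=2/3) → [148/3, 196/3, 28/3]
+L2 (α=1/2) → [176/3, 421/6, 337/6]
+L3 (α=1/2) → [485/6, 697/12, 1117/12]
+L4 (α=2/5) → [1157/10, 1353/20, 2741/20]
+L5 (α=3/4) → [1157/40, 14253/80, 17501/80]
+L7 (α=2/3) → [5159/40, 26093/240, 58301/240]
= [129, 109, 243]

at x=2,y=1 over L1,L2,L3,L4,L5:
after L1 α=1/4: [125/2, 7/2, 153/4]
after L2 α=1/2: [281/4, 517/4, 345/8]
after L3 α=1/2: [1173/8, 581/8, 561/16]
after L4 α=1/2: [1973/16, 677/16, 1569/32]
after L5 α=7/8: [12053/128, 11653/128, 11201/256]
rounded: [94, 91, 44]

query (1,0) [L1,L2,L3,L4,L5] — begin 0,0,0
L1 α=1/2: [43/2, 12, 75]
L2 α=1/2: [381/4, 197/2, 40]
L3 α=5/6: [427/8, 257/12, 185/6]
L4 α=1/2: [1627/16, 2093/24, 629/12]
L5 α=2/5: [1469/16, 2781/40, 741/20]
→ [92, 70, 37]


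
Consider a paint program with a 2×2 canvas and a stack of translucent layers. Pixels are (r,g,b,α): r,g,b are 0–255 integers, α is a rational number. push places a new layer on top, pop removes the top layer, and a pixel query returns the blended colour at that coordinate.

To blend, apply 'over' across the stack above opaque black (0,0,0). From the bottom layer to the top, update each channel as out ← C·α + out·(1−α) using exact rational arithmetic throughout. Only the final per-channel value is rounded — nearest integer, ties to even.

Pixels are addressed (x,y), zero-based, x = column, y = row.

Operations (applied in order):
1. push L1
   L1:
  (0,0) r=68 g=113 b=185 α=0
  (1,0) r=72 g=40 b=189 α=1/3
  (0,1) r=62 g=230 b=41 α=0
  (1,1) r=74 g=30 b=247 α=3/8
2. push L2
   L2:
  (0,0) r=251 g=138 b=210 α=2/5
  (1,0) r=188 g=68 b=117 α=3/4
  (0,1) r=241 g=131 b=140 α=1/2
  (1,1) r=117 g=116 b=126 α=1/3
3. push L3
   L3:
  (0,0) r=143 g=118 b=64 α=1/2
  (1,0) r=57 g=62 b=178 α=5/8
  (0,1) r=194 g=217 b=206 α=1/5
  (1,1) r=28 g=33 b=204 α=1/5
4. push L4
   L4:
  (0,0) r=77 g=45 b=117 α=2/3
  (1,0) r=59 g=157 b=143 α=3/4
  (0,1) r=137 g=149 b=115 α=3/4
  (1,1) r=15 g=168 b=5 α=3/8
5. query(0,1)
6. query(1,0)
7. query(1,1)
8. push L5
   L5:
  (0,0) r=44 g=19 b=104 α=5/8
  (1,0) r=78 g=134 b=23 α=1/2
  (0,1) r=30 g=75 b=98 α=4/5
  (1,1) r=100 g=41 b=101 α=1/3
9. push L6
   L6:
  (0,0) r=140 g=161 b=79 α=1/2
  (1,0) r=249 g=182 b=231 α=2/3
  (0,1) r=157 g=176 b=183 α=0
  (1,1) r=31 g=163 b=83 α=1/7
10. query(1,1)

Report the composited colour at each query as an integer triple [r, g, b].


query (0,1) [L1,L2,L3,L4] — begin 0,0,0
after L1 α=0: [0, 0, 0]
after L2 α=1/2: [241/2, 131/2, 70]
after L3 α=1/5: [676/5, 479/5, 486/5]
after L4 α=3/4: [2731/20, 1357/10, 2211/20]
→ [137, 136, 111]

at x=1,y=0 over L1,L2,L3,L4:
+L1 (α=1/3) → [24, 40/3, 63]
+L2 (α=3/4) → [147, 163/3, 207/2]
+L3 (α=5/8) → [363/4, 473/8, 2401/16]
+L4 (α=3/4) → [1071/16, 4241/32, 9265/64]
= [67, 133, 145]

(1,1) stack=L1,L2,L3,L4; from [0,0,0]:
L1 α=3/8: [111/4, 45/4, 741/8]
L2 α=1/3: [115/2, 277/6, 415/4]
L3 α=1/5: [258/5, 653/15, 619/5]
L4 α=3/8: [303/8, 2165/24, 317/4]
rounded: [38, 90, 79]

(1,1) stack=L1,L2,L3,L4,L5,L6; from [0,0,0]:
L1 α=3/8: [111/4, 45/4, 741/8]
L2 α=1/3: [115/2, 277/6, 415/4]
L3 α=1/5: [258/5, 653/15, 619/5]
L4 α=3/8: [303/8, 2165/24, 317/4]
L5 α=1/3: [703/12, 2657/36, 173/2]
L6 α=1/7: [765/14, 3635/42, 86]
→ [55, 87, 86]


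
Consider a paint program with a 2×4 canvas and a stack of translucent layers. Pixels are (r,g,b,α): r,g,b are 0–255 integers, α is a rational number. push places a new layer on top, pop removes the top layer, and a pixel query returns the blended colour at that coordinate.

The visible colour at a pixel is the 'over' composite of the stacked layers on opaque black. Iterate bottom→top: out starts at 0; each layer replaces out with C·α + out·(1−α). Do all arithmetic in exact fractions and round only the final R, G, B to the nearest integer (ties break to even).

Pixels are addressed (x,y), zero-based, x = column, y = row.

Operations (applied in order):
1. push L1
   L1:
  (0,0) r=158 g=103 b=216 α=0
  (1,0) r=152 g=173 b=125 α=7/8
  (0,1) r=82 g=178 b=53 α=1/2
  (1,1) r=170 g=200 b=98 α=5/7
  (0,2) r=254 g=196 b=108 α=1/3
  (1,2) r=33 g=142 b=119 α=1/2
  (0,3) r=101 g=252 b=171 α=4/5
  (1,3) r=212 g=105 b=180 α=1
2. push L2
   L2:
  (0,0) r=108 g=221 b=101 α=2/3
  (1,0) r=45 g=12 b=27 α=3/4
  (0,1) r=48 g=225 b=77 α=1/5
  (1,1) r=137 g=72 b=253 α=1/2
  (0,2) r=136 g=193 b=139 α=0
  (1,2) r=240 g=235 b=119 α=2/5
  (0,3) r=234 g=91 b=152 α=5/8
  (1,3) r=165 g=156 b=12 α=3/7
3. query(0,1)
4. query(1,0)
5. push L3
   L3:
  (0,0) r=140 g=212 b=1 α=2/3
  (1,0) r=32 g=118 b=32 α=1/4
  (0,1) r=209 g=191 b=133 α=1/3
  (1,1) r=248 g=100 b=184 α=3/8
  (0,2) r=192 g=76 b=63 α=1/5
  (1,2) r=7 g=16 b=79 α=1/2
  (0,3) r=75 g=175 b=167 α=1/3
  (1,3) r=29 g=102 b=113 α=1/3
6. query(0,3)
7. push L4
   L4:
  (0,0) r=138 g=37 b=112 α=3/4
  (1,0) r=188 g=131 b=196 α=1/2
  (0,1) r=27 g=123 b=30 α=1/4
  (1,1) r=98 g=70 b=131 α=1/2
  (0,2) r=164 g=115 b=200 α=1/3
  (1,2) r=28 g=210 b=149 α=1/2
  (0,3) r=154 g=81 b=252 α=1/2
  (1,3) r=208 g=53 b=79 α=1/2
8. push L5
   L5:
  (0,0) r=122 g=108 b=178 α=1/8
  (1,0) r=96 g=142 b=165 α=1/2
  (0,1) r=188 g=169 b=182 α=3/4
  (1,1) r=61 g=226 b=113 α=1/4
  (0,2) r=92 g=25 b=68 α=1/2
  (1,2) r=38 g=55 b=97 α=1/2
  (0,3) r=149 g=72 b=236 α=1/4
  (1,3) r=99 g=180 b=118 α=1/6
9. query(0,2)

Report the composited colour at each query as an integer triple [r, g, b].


(0,1) stack=L1,L2; from [0,0,0]:
L1 α=1/2: [41, 89, 53/2]
L2 α=1/5: [212/5, 581/5, 183/5]
→ [42, 116, 37]

at x=1,y=0 over L1,L2:
after L1 α=7/8: [133, 1211/8, 875/8]
after L2 α=3/4: [67, 1499/32, 1523/32]
rounded: [67, 47, 48]

query (0,3) [L1,L2,L3] — begin 0,0,0
+L1 (α=4/5) → [404/5, 1008/5, 684/5]
+L2 (α=5/8) → [3531/20, 5299/40, 1463/10]
+L3 (α=1/3) → [1427/10, 2933/20, 766/5]
rounded: [143, 147, 153]

query (0,2) [L1,L2,L3,L4,L5] — begin 0,0,0
L1 α=1/3: [254/3, 196/3, 36]
L2 α=0: [254/3, 196/3, 36]
L3 α=1/5: [1592/15, 1012/15, 207/5]
L4 α=1/3: [5644/45, 3749/45, 1414/15]
L5 α=1/2: [4892/45, 2437/45, 1217/15]
= [109, 54, 81]


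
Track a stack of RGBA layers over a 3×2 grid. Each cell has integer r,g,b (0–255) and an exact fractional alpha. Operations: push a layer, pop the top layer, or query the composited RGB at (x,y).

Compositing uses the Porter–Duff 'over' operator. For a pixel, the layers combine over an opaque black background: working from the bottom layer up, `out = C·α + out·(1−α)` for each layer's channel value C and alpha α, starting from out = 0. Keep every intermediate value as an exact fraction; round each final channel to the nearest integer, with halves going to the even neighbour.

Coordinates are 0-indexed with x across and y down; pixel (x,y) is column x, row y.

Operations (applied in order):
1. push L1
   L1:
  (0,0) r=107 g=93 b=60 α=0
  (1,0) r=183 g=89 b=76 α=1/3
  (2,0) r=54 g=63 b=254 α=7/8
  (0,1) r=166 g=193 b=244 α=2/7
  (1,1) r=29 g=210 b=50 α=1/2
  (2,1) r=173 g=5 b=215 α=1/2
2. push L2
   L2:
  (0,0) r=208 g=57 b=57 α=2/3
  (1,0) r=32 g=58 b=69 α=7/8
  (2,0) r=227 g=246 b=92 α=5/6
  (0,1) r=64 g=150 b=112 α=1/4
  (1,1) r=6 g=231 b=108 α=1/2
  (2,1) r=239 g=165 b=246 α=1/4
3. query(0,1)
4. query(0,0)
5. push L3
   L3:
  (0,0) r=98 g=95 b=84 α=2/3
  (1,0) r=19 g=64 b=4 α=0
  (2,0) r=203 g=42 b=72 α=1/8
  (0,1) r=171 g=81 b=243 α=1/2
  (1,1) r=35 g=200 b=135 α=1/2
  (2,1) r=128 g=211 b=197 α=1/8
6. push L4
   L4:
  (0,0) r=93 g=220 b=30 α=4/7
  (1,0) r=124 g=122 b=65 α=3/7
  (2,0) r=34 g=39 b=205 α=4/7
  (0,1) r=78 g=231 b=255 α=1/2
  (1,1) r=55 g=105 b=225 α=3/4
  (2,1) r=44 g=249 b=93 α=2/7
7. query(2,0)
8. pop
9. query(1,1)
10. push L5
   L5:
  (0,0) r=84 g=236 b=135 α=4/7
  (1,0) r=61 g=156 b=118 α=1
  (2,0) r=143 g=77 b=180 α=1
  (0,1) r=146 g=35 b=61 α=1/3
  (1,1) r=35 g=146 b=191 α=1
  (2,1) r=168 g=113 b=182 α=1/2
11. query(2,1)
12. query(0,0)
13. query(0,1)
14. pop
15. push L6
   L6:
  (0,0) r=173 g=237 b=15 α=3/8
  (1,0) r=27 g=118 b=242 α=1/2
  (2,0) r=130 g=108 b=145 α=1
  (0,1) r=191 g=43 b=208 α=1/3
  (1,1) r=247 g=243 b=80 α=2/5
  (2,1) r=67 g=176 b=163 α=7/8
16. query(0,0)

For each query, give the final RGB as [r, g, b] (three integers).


(0,1) stack=L1,L2; from [0,0,0]:
after L1 α=2/7: [332/7, 386/7, 488/7]
after L2 α=1/4: [361/7, 552/7, 562/7]
rounded: [52, 79, 80]

(0,0) stack=L1,L2; from [0,0,0]:
after L1 α=0: [0, 0, 0]
after L2 α=2/3: [416/3, 38, 38]
= [139, 38, 38]

(2,0) stack=L1,L2,L3,L4; from [0,0,0]:
after L1 α=7/8: [189/4, 441/8, 889/4]
after L2 α=5/6: [4729/24, 3427/16, 2729/24]
after L3 α=1/8: [37975/192, 24661/128, 20831/192]
after L4 α=4/7: [46679/448, 93951/896, 10473/64]
→ [104, 105, 164]

query (1,1) [L1,L2,L3] — begin 0,0,0
L1 α=1/2: [29/2, 105, 25]
L2 α=1/2: [41/4, 168, 133/2]
L3 α=1/2: [181/8, 184, 403/4]
→ [23, 184, 101]

at x=2,y=1 over L1,L2,L3,L5:
L1 α=1/2: [173/2, 5/2, 215/2]
L2 α=1/4: [997/8, 345/8, 1137/8]
L3 α=1/8: [8003/64, 4103/64, 9535/64]
L5 α=1/2: [18755/128, 11335/128, 21183/128]
= [147, 89, 165]

(0,0) stack=L1,L2,L3,L5; from [0,0,0]:
+L1 (α=0) → [0, 0, 0]
+L2 (α=2/3) → [416/3, 38, 38]
+L3 (α=2/3) → [1004/9, 76, 206/3]
+L5 (α=4/7) → [2012/21, 1172/7, 746/7]
rounded: [96, 167, 107]

query (0,1) [L1,L2,L3,L5] — begin 0,0,0
after L1 α=2/7: [332/7, 386/7, 488/7]
after L2 α=1/4: [361/7, 552/7, 562/7]
after L3 α=1/2: [779/7, 1119/14, 2263/14]
after L5 α=1/3: [860/7, 1364/21, 2690/21]
→ [123, 65, 128]

at x=0,y=0 over L1,L2,L3,L6:
L1 α=0: [0, 0, 0]
L2 α=2/3: [416/3, 38, 38]
L3 α=2/3: [1004/9, 76, 206/3]
L6 α=3/8: [9691/72, 1091/8, 1165/24]
→ [135, 136, 49]


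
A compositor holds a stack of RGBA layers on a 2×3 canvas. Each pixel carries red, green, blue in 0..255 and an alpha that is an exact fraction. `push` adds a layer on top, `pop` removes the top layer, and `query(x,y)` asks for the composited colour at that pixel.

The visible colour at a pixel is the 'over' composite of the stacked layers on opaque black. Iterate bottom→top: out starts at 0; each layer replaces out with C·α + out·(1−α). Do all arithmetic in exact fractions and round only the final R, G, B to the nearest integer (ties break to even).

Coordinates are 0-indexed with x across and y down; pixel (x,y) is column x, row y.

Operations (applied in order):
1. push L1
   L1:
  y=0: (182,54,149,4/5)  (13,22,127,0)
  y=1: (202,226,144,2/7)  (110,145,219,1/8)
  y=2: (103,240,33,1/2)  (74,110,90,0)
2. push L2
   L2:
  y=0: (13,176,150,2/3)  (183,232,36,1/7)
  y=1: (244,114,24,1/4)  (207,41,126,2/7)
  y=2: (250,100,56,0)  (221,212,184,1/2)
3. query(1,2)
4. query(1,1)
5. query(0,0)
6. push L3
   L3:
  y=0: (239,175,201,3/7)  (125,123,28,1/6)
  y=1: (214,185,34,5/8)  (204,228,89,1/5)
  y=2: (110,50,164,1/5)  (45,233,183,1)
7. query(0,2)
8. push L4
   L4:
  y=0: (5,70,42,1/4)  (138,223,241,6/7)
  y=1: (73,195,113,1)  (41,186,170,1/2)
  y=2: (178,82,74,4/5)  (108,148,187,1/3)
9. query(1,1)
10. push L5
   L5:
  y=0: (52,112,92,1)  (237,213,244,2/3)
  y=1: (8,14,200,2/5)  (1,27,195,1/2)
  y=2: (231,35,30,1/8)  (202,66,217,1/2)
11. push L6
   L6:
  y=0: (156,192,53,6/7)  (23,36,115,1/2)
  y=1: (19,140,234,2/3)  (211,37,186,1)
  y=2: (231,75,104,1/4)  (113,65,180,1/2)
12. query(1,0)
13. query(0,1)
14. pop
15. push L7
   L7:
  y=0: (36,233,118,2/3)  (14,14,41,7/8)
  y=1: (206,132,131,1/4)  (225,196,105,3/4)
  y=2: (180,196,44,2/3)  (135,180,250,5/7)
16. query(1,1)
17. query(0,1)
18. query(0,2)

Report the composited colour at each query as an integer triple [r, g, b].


(1,2) stack=L1,L2; from [0,0,0]:
L1 α=0: [0, 0, 0]
L2 α=1/2: [221/2, 106, 92]
rounded: [110, 106, 92]

at x=1,y=1 over L1,L2:
+L1 (α=1/8) → [55/4, 145/8, 219/8]
+L2 (α=2/7) → [1931/28, 1381/56, 3111/56]
rounded: [69, 25, 56]

query (0,0) [L1,L2] — begin 0,0,0
after L1 α=4/5: [728/5, 216/5, 596/5]
after L2 α=2/3: [286/5, 1976/15, 2096/15]
= [57, 132, 140]

(0,2) stack=L1,L2,L3; from [0,0,0]:
+L1 (α=1/2) → [103/2, 120, 33/2]
+L2 (α=0) → [103/2, 120, 33/2]
+L3 (α=1/5) → [316/5, 106, 46]
→ [63, 106, 46]

(1,1) stack=L1,L2,L3,L4; from [0,0,0]:
after L1 α=1/8: [55/4, 145/8, 219/8]
after L2 α=2/7: [1931/28, 1381/56, 3111/56]
after L3 α=1/5: [3359/35, 4573/70, 4357/70]
after L4 α=1/2: [2397/35, 17593/140, 16257/140]
→ [68, 126, 116]

query (1,0) [L1,L2,L3,L4,L5,L6] — begin 0,0,0
L1 α=0: [0, 0, 0]
L2 α=1/7: [183/7, 232/7, 36/7]
L3 α=1/6: [895/21, 2021/42, 188/21]
L4 α=6/7: [18283/147, 58217/294, 30554/147]
L5 α=2/3: [87961/441, 183461/882, 102290/441]
L6 α=1/2: [49052/441, 215213/1764, 153005/882]
→ [111, 122, 173]

(0,1) stack=L1,L2,L3,L4,L5,L6; from [0,0,0]:
L1 α=2/7: [404/7, 452/7, 288/7]
L2 α=1/4: [730/7, 1077/14, 258/7]
L3 α=5/8: [1210/7, 16181/112, 491/14]
L4 α=1: [73, 195, 113]
L5 α=2/5: [47, 613/5, 739/5]
L6 α=2/3: [85/3, 671/5, 3079/15]
= [28, 134, 205]

(1,1) stack=L1,L2,L3,L4,L5,L7; from [0,0,0]:
L1 α=1/8: [55/4, 145/8, 219/8]
L2 α=2/7: [1931/28, 1381/56, 3111/56]
L3 α=1/5: [3359/35, 4573/70, 4357/70]
L4 α=1/2: [2397/35, 17593/140, 16257/140]
L5 α=1/2: [1216/35, 21373/280, 43557/280]
L7 α=3/4: [24841/140, 186013/1120, 131757/1120]
rounded: [177, 166, 118]

(0,1) stack=L1,L2,L3,L4,L5,L7; from [0,0,0]:
L1 α=2/7: [404/7, 452/7, 288/7]
L2 α=1/4: [730/7, 1077/14, 258/7]
L3 α=5/8: [1210/7, 16181/112, 491/14]
L4 α=1: [73, 195, 113]
L5 α=2/5: [47, 613/5, 739/5]
L7 α=1/4: [347/4, 2499/20, 718/5]
= [87, 125, 144]

(0,2) stack=L1,L2,L3,L4,L5,L7; from [0,0,0]:
+L1 (α=1/2) → [103/2, 120, 33/2]
+L2 (α=0) → [103/2, 120, 33/2]
+L3 (α=1/5) → [316/5, 106, 46]
+L4 (α=4/5) → [3876/25, 434/5, 342/5]
+L5 (α=1/8) → [32907/200, 3213/40, 318/5]
+L7 (α=2/3) → [34969/200, 18893/120, 758/15]
→ [175, 157, 51]


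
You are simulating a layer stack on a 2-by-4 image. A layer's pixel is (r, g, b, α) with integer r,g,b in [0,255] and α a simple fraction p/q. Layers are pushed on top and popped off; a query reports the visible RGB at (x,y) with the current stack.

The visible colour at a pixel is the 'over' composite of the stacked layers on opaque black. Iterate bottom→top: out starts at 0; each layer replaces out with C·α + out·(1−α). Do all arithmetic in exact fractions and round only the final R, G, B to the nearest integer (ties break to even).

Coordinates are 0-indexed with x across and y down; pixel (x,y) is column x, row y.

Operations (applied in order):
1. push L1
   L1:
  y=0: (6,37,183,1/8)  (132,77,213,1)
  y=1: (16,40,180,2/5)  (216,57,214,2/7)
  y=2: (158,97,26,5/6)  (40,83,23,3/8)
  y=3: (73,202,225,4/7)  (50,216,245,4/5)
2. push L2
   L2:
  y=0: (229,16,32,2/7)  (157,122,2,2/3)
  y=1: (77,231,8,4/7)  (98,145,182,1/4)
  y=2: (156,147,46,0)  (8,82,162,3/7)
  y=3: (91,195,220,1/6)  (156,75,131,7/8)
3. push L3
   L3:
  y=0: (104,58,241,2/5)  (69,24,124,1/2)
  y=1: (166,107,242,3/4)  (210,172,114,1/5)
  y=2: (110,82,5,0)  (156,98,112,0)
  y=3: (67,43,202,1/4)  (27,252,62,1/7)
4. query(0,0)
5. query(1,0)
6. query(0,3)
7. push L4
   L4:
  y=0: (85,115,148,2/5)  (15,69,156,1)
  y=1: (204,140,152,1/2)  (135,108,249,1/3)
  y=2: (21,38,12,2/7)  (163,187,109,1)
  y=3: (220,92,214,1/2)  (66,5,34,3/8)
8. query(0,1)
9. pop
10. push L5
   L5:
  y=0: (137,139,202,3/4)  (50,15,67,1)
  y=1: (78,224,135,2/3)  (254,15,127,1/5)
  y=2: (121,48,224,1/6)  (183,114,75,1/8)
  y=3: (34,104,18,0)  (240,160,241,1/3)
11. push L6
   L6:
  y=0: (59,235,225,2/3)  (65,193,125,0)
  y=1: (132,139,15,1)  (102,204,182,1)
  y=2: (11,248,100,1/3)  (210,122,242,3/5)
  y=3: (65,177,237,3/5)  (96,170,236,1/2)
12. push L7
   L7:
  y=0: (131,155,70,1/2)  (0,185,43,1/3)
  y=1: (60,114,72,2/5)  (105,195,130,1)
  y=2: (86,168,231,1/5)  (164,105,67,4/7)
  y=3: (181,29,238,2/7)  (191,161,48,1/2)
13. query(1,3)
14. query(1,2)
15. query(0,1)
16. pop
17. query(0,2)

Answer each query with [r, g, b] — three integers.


query (0,0) [L1,L2,L3] — begin 0,0,0
L1 α=1/8: [3/4, 37/8, 183/8]
L2 α=2/7: [1847/28, 63/8, 1427/56]
L3 α=2/5: [2273/28, 1117/40, 31273/280]
= [81, 28, 112]

query (1,0) [L1,L2,L3] — begin 0,0,0
+L1 (α=1) → [132, 77, 213]
+L2 (α=2/3) → [446/3, 107, 217/3]
+L3 (α=1/2) → [653/6, 131/2, 589/6]
→ [109, 66, 98]

at x=0,y=3 over L1,L2,L3:
+L1 (α=4/7) → [292/7, 808/7, 900/7]
+L2 (α=1/6) → [699/14, 5405/42, 3020/21]
+L3 (α=1/4) → [3035/56, 6007/56, 2217/14]
= [54, 107, 158]

at x=0,y=1 over L1,L2,L3,L4:
L1 α=2/5: [32/5, 16, 72]
L2 α=4/7: [1636/35, 972/7, 248/7]
L3 α=3/4: [9533/70, 3219/28, 2665/14]
L4 α=1/2: [23813/140, 7139/56, 4793/28]
→ [170, 127, 171]

(1,3) stack=L1,L2,L3,L5,L6,L7; from [0,0,0]:
after L1 α=4/5: [40, 864/5, 196]
after L2 α=7/8: [283/2, 3489/40, 1113/8]
after L3 α=1/7: [876/7, 15507/140, 3587/28]
after L5 α=1/3: [1144/7, 26707/210, 6961/42]
after L6 α=1/2: [908/7, 62407/420, 16873/84]
after L7 α=1/2: [2245/14, 130027/840, 20905/168]
= [160, 155, 124]

(1,2) stack=L1,L2,L3,L5,L6,L7; from [0,0,0]:
after L1 α=3/8: [15, 249/8, 69/8]
after L2 α=3/7: [12, 741/14, 1041/14]
after L3 α=0: [12, 741/14, 1041/14]
after L5 α=1/8: [267/8, 969/16, 1191/16]
after L6 α=3/5: [2787/20, 3897/40, 6999/40]
after L7 α=4/7: [21481/140, 28491/280, 4531/40]
→ [153, 102, 113]

query (0,1) [L1,L2,L3,L5,L6,L7] — begin 0,0,0
after L1 α=2/5: [32/5, 16, 72]
after L2 α=4/7: [1636/35, 972/7, 248/7]
after L3 α=3/4: [9533/70, 3219/28, 2665/14]
after L5 α=2/3: [20453/210, 15763/84, 6445/42]
after L6 α=1: [132, 139, 15]
after L7 α=2/5: [516/5, 129, 189/5]
= [103, 129, 38]

at x=0,y=2 over L1,L2,L3,L5,L6:
L1 α=5/6: [395/3, 485/6, 65/3]
L2 α=0: [395/3, 485/6, 65/3]
L3 α=0: [395/3, 485/6, 65/3]
L5 α=1/6: [1169/9, 2713/36, 997/18]
L6 α=1/3: [2437/27, 7177/54, 1897/27]
= [90, 133, 70]


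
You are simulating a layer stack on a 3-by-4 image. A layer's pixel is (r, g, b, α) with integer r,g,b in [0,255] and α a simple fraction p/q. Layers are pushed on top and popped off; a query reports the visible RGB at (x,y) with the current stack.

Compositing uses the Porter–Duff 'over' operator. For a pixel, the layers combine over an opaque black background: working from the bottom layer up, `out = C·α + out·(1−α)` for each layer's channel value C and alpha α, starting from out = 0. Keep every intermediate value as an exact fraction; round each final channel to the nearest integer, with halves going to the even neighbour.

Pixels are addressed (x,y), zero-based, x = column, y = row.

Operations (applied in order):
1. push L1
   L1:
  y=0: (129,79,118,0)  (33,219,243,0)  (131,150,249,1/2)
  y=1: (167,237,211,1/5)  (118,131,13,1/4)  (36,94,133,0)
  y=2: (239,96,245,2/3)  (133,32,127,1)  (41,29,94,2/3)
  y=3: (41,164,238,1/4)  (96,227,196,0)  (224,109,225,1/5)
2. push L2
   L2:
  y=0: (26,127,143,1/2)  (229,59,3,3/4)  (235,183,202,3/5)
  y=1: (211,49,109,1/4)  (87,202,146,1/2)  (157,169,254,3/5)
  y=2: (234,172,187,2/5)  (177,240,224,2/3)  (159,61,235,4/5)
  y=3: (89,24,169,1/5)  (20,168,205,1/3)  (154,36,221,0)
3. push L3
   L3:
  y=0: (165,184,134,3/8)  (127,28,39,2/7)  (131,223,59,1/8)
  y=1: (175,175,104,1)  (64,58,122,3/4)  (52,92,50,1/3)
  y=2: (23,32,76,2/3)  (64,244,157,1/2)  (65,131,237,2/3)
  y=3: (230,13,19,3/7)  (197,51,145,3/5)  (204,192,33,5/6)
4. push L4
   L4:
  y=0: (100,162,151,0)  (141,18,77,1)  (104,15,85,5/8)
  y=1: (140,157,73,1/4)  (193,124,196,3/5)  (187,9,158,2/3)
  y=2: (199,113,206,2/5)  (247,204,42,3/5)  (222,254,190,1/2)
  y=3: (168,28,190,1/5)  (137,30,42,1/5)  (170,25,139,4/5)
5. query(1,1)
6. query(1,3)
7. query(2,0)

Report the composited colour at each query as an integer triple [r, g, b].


at x=1,y=1 over L1,L2,L3,L4:
L1 α=1/4: [59/2, 131/4, 13/4]
L2 α=1/2: [233/4, 939/8, 597/8]
L3 α=3/4: [1001/16, 2331/32, 3525/32]
L4 α=3/5: [5633/40, 8283/80, 12933/80]
rounded: [141, 104, 162]

at x=1,y=3 over L1,L2,L3,L4:
L1 α=0: [0, 0, 0]
L2 α=1/3: [20/3, 56, 205/3]
L3 α=3/5: [1813/15, 53, 343/3]
L4 α=1/5: [9307/75, 242/5, 1498/15]
rounded: [124, 48, 100]

query (2,0) [L1,L2,L3,L4] — begin 0,0,0
L1 α=1/2: [131/2, 75, 249/2]
L2 α=3/5: [836/5, 699/5, 171]
L3 α=1/8: [6507/40, 751/5, 157]
L4 α=5/8: [40321/320, 657/10, 112]
rounded: [126, 66, 112]


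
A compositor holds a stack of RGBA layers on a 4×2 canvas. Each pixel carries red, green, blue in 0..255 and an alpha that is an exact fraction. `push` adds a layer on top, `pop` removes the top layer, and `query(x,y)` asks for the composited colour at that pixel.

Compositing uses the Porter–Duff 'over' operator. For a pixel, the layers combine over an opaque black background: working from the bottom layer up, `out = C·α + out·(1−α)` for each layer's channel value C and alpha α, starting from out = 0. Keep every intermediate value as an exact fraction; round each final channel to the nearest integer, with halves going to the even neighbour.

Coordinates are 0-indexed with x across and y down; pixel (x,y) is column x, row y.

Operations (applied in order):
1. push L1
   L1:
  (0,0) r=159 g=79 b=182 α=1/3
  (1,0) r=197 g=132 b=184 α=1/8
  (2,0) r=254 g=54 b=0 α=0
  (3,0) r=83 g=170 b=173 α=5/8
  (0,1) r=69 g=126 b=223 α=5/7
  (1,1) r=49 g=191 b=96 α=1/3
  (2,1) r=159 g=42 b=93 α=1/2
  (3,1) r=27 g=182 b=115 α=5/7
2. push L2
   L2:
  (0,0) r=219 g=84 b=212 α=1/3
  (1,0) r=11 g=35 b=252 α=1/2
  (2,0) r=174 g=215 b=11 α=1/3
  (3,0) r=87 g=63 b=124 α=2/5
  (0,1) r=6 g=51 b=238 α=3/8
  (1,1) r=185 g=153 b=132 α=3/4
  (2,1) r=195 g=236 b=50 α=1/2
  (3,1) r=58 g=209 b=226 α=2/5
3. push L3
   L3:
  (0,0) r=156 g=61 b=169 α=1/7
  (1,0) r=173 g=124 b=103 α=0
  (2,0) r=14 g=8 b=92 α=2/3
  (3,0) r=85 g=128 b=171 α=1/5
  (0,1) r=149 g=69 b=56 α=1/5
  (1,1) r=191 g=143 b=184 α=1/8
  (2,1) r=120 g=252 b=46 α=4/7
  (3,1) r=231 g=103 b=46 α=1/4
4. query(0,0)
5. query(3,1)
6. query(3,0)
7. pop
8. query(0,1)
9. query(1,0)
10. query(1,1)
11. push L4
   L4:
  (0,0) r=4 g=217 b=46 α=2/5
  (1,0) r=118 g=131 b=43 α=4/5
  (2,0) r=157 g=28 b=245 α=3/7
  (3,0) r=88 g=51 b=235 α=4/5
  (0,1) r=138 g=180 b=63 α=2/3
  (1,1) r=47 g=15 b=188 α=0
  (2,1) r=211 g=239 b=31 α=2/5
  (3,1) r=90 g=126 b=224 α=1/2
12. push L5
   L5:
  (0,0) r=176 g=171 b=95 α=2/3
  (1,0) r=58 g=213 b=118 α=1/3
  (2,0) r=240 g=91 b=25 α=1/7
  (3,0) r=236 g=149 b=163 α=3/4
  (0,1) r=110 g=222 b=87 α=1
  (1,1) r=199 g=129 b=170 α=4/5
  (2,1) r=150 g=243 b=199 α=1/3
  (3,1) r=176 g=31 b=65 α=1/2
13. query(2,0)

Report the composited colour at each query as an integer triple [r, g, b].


(0,0) stack=L1,L2,L3; from [0,0,0]:
after L1 α=1/3: [53, 79/3, 182/3]
after L2 α=1/3: [325/3, 410/9, 1000/9]
after L3 α=1/7: [806/7, 1003/21, 2507/21]
rounded: [115, 48, 119]

(3,1) stack=L1,L2,L3; from [0,0,0]:
+L1 (α=5/7) → [135/7, 130, 575/7]
+L2 (α=2/5) → [1217/35, 808/5, 4889/35]
+L3 (α=1/4) → [2934/35, 2939/20, 16277/140]
= [84, 147, 116]

query (3,0) [L1,L2,L3] — begin 0,0,0
after L1 α=5/8: [415/8, 425/4, 865/8]
after L2 α=2/5: [2637/40, 1779/20, 4579/40]
after L3 α=1/5: [3487/50, 2419/25, 6289/50]
= [70, 97, 126]

at x=0,y=1 over L1,L2:
+L1 (α=5/7) → [345/7, 90, 1115/7]
+L2 (α=3/8) → [1851/56, 603/8, 10573/56]
= [33, 75, 189]

at x=1,y=0 over L1,L2:
+L1 (α=1/8) → [197/8, 33/2, 23]
+L2 (α=1/2) → [285/16, 103/4, 275/2]
rounded: [18, 26, 138]

at x=1,y=1 over L1,L2:
after L1 α=1/3: [49/3, 191/3, 32]
after L2 α=3/4: [857/6, 392/3, 107]
rounded: [143, 131, 107]

at x=2,y=0 over L1,L2,L4,L5:
+L1 (α=0) → [0, 0, 0]
+L2 (α=1/3) → [58, 215/3, 11/3]
+L4 (α=3/7) → [703/7, 1112/21, 2249/21]
+L5 (α=1/7) → [5898/49, 2861/49, 4673/49]
rounded: [120, 58, 95]


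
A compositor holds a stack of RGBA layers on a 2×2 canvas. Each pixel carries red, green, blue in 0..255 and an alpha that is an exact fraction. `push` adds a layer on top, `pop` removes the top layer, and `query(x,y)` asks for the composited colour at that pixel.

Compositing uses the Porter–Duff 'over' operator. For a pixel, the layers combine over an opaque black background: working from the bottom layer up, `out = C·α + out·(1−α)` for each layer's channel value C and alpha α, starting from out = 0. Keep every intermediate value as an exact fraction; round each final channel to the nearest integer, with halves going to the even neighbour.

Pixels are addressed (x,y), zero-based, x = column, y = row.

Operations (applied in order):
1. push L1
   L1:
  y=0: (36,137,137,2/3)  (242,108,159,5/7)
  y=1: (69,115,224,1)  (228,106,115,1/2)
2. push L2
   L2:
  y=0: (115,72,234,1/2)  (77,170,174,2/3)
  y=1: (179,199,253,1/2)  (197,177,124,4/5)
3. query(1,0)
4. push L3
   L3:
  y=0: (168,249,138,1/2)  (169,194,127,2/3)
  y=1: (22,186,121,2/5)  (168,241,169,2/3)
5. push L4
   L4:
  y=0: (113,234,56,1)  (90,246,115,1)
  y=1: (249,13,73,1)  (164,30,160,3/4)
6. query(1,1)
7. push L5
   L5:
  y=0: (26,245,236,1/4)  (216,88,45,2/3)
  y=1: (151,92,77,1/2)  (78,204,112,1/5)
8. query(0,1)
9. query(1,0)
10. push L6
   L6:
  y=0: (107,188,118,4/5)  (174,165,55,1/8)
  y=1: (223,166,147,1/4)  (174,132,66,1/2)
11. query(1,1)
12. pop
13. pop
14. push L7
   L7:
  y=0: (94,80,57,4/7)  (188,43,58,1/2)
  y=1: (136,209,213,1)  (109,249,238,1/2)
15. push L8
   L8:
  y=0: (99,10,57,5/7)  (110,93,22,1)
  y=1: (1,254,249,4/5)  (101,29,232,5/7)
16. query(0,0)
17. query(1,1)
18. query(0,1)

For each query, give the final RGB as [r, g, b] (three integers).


at x=1,y=0 over L1,L2:
+L1 (α=5/7) → [1210/7, 540/7, 795/7]
+L2 (α=2/3) → [2288/21, 2920/21, 1077/7]
rounded: [109, 139, 154]

at x=1,y=1 over L1,L2,L3,L4:
after L1 α=1/2: [114, 53, 115/2]
after L2 α=4/5: [902/5, 761/5, 1107/10]
after L3 α=2/3: [2582/15, 1057/5, 4487/30]
after L4 α=3/4: [4981/30, 1507/20, 18887/120]
rounded: [166, 75, 157]

at x=0,y=1 over L1,L2,L3,L4,L5:
L1 α=1: [69, 115, 224]
L2 α=1/2: [124, 157, 477/2]
L3 α=2/5: [416/5, 843/5, 383/2]
L4 α=1: [249, 13, 73]
L5 α=1/2: [200, 105/2, 75]
→ [200, 52, 75]

query (1,0) [L1,L2,L3,L4,L5] — begin 0,0,0
after L1 α=5/7: [1210/7, 540/7, 795/7]
after L2 α=2/3: [2288/21, 2920/21, 1077/7]
after L3 α=2/3: [9386/63, 11068/63, 2855/21]
after L4 α=1: [90, 246, 115]
after L5 α=2/3: [174, 422/3, 205/3]
→ [174, 141, 68]

at x=1,y=1 over L1,L2,L3,L4,L5,L6:
L1 α=1/2: [114, 53, 115/2]
L2 α=4/5: [902/5, 761/5, 1107/10]
L3 α=2/3: [2582/15, 1057/5, 4487/30]
L4 α=3/4: [4981/30, 1507/20, 18887/120]
L5 α=1/5: [11132/75, 2527/25, 22247/150]
L6 α=1/2: [12091/75, 5827/50, 32147/300]
rounded: [161, 117, 107]

at x=0,y=0 over L1,L2,L3,L4,L7,L8:
after L1 α=2/3: [24, 274/3, 274/3]
after L2 α=1/2: [139/2, 245/3, 488/3]
after L3 α=1/2: [475/4, 496/3, 451/3]
after L4 α=1: [113, 234, 56]
after L7 α=4/7: [715/7, 146, 396/7]
after L8 α=5/7: [4895/49, 342/7, 2787/49]
→ [100, 49, 57]

(1,1) stack=L1,L2,L3,L4,L7,L8; from [0,0,0]:
+L1 (α=1/2) → [114, 53, 115/2]
+L2 (α=4/5) → [902/5, 761/5, 1107/10]
+L3 (α=2/3) → [2582/15, 1057/5, 4487/30]
+L4 (α=3/4) → [4981/30, 1507/20, 18887/120]
+L7 (α=1/2) → [8251/60, 6487/40, 47447/240]
+L8 (α=5/7) → [3343/30, 1341/20, 186647/840]
= [111, 67, 222]

query (0,1) [L1,L2,L3,L4,L7,L8] — begin 0,0,0
L1 α=1: [69, 115, 224]
L2 α=1/2: [124, 157, 477/2]
L3 α=2/5: [416/5, 843/5, 383/2]
L4 α=1: [249, 13, 73]
L7 α=1: [136, 209, 213]
L8 α=4/5: [28, 245, 1209/5]
→ [28, 245, 242]


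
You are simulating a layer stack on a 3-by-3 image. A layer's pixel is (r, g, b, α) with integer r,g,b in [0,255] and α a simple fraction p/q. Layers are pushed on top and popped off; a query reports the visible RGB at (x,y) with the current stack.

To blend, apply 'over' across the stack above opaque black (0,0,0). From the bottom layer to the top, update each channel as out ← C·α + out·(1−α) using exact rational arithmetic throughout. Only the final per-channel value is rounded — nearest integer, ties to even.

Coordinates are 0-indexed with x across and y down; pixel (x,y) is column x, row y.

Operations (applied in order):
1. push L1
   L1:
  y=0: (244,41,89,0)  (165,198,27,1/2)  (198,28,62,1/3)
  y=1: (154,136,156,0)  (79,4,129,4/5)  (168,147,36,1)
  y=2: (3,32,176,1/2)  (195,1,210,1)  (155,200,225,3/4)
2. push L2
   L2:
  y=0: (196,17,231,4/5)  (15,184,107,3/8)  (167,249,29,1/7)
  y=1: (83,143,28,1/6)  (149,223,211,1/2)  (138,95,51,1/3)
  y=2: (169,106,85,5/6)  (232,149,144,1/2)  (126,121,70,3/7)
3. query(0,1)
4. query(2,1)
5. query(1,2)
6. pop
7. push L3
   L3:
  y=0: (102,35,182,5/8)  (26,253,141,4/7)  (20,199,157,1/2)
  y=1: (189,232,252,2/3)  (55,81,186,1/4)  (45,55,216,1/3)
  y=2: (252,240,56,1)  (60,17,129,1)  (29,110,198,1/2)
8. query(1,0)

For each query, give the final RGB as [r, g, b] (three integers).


query (0,1) [L1,L2] — begin 0,0,0
after L1 α=0: [0, 0, 0]
after L2 α=1/6: [83/6, 143/6, 14/3]
= [14, 24, 5]

query (2,1) [L1,L2] — begin 0,0,0
L1 α=1: [168, 147, 36]
L2 α=1/3: [158, 389/3, 41]
= [158, 130, 41]

query (1,2) [L1,L2] — begin 0,0,0
L1 α=1: [195, 1, 210]
L2 α=1/2: [427/2, 75, 177]
= [214, 75, 177]

query (1,0) [L1,L3] — begin 0,0,0
L1 α=1/2: [165/2, 99, 27/2]
L3 α=4/7: [703/14, 187, 1209/14]
rounded: [50, 187, 86]


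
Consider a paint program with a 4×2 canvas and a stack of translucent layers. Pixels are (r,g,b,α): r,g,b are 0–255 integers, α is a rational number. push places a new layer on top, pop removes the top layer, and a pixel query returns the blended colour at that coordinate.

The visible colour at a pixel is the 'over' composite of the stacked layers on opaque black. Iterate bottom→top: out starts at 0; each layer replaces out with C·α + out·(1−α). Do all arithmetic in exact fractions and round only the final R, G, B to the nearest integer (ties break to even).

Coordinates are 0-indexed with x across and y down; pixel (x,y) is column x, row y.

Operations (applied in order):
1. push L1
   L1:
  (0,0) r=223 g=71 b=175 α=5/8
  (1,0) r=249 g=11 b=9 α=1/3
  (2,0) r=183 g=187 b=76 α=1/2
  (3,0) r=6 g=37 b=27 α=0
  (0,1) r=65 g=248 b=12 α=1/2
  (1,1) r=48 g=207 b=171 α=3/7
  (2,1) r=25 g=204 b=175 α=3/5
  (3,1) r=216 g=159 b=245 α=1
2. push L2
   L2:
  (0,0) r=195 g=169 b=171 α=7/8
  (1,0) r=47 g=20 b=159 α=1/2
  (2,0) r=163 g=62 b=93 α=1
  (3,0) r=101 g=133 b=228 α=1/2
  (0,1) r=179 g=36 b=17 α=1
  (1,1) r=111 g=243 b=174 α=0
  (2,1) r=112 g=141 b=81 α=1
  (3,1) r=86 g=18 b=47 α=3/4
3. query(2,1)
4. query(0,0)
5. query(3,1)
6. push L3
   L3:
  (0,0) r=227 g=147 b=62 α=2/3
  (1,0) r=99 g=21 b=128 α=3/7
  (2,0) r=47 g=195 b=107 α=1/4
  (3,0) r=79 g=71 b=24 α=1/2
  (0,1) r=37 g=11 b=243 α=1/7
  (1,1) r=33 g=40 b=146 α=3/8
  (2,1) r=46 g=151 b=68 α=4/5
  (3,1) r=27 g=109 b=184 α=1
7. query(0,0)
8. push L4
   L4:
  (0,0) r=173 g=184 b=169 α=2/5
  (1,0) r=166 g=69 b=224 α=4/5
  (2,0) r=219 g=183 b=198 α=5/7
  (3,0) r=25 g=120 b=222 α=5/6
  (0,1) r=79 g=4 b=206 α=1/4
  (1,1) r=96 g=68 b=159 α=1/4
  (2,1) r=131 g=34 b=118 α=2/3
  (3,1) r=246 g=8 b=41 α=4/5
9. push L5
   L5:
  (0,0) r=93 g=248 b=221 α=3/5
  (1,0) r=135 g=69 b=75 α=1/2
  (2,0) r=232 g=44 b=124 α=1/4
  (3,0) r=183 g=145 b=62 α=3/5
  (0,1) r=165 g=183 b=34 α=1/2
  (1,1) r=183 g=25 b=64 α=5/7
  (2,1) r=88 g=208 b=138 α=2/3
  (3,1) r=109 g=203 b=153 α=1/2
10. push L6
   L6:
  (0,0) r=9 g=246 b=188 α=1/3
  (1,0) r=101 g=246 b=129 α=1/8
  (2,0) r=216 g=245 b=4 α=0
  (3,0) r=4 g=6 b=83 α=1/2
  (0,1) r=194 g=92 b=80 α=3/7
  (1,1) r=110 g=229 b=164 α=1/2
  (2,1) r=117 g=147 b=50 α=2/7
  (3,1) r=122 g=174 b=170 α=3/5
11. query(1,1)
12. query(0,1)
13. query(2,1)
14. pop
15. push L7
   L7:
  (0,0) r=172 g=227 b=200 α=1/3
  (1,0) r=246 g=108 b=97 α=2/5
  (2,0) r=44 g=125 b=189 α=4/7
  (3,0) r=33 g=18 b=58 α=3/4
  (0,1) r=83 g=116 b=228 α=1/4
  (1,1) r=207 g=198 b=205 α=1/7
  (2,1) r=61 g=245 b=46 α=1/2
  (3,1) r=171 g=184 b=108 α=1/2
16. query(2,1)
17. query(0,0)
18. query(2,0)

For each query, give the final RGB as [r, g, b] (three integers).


at x=2,y=1 over L1,L2:
after L1 α=3/5: [15, 612/5, 105]
after L2 α=1: [112, 141, 81]
→ [112, 141, 81]

query (0,0) [L1,L2] — begin 0,0,0
after L1 α=5/8: [1115/8, 355/8, 875/8]
after L2 α=7/8: [12035/64, 9819/64, 10451/64]
rounded: [188, 153, 163]

query (3,1) [L1,L2] — begin 0,0,0
after L1 α=1: [216, 159, 245]
after L2 α=3/4: [237/2, 213/4, 193/2]
rounded: [118, 53, 96]

(0,0) stack=L1,L2,L3; from [0,0,0]:
L1 α=5/8: [1115/8, 355/8, 875/8]
L2 α=7/8: [12035/64, 9819/64, 10451/64]
L3 α=2/3: [13697/64, 9545/64, 6129/64]
= [214, 149, 96]

at x=1,y=1 over L1,L2,L3,L4,L5,L6:
L1 α=3/7: [144/7, 621/7, 513/7]
L2 α=0: [144/7, 621/7, 513/7]
L3 α=3/8: [1413/56, 3945/56, 5631/56]
L4 α=1/4: [9615/224, 15643/224, 25797/224]
L5 α=5/7: [112095/784, 29643/784, 61637/784]
L6 α=1/2: [198335/1568, 209179/1568, 190213/1568]
= [126, 133, 121]

query (0,1) [L1,L2,L3,L4,L5,L6] — begin 0,0,0
after L1 α=1/2: [65/2, 124, 6]
after L2 α=1: [179, 36, 17]
after L3 α=1/7: [1111/7, 227/7, 345/7]
after L4 α=1/4: [1943/14, 709/28, 2477/28]
after L5 α=1/2: [4253/28, 5833/56, 3429/56]
after L6 α=3/7: [8327/49, 9697/98, 6789/98]
= [170, 99, 69]

at x=2,y=1 over L1,L2,L3,L4,L5,L6:
L1 α=3/5: [15, 612/5, 105]
L2 α=1: [112, 141, 81]
L3 α=4/5: [296/5, 149, 353/5]
L4 α=2/3: [1606/15, 217/3, 511/5]
L5 α=2/3: [4246/45, 1465/9, 1891/15]
L6 α=2/7: [6352/63, 9971/63, 313/3]
rounded: [101, 158, 104]

(2,1) stack=L1,L2,L3,L4,L5,L7; from [0,0,0]:
after L1 α=3/5: [15, 612/5, 105]
after L2 α=1: [112, 141, 81]
after L3 α=4/5: [296/5, 149, 353/5]
after L4 α=2/3: [1606/15, 217/3, 511/5]
after L5 α=2/3: [4246/45, 1465/9, 1891/15]
after L7 α=1/2: [6991/90, 1835/9, 2581/30]
rounded: [78, 204, 86]

(0,0) stack=L1,L2,L3,L4,L5,L7; from [0,0,0]:
L1 α=5/8: [1115/8, 355/8, 875/8]
L2 α=7/8: [12035/64, 9819/64, 10451/64]
L3 α=2/3: [13697/64, 9545/64, 6129/64]
L4 α=2/5: [12647/64, 52187/320, 40019/320]
L5 α=3/5: [4315/32, 171227/800, 146099/800]
L7 α=1/3: [7067/48, 262027/1200, 226099/1200]
→ [147, 218, 188]

query (2,0) [L1,L2,L3,L4,L5,L7] — begin 0,0,0
after L1 α=1/2: [183/2, 187/2, 38]
after L2 α=1: [163, 62, 93]
after L3 α=1/4: [134, 381/4, 193/2]
after L4 α=5/7: [1363/7, 2211/14, 169]
after L5 α=1/4: [5713/28, 7249/56, 631/4]
after L7 α=4/7: [22067/196, 49747/392, 4917/28]
= [113, 127, 176]


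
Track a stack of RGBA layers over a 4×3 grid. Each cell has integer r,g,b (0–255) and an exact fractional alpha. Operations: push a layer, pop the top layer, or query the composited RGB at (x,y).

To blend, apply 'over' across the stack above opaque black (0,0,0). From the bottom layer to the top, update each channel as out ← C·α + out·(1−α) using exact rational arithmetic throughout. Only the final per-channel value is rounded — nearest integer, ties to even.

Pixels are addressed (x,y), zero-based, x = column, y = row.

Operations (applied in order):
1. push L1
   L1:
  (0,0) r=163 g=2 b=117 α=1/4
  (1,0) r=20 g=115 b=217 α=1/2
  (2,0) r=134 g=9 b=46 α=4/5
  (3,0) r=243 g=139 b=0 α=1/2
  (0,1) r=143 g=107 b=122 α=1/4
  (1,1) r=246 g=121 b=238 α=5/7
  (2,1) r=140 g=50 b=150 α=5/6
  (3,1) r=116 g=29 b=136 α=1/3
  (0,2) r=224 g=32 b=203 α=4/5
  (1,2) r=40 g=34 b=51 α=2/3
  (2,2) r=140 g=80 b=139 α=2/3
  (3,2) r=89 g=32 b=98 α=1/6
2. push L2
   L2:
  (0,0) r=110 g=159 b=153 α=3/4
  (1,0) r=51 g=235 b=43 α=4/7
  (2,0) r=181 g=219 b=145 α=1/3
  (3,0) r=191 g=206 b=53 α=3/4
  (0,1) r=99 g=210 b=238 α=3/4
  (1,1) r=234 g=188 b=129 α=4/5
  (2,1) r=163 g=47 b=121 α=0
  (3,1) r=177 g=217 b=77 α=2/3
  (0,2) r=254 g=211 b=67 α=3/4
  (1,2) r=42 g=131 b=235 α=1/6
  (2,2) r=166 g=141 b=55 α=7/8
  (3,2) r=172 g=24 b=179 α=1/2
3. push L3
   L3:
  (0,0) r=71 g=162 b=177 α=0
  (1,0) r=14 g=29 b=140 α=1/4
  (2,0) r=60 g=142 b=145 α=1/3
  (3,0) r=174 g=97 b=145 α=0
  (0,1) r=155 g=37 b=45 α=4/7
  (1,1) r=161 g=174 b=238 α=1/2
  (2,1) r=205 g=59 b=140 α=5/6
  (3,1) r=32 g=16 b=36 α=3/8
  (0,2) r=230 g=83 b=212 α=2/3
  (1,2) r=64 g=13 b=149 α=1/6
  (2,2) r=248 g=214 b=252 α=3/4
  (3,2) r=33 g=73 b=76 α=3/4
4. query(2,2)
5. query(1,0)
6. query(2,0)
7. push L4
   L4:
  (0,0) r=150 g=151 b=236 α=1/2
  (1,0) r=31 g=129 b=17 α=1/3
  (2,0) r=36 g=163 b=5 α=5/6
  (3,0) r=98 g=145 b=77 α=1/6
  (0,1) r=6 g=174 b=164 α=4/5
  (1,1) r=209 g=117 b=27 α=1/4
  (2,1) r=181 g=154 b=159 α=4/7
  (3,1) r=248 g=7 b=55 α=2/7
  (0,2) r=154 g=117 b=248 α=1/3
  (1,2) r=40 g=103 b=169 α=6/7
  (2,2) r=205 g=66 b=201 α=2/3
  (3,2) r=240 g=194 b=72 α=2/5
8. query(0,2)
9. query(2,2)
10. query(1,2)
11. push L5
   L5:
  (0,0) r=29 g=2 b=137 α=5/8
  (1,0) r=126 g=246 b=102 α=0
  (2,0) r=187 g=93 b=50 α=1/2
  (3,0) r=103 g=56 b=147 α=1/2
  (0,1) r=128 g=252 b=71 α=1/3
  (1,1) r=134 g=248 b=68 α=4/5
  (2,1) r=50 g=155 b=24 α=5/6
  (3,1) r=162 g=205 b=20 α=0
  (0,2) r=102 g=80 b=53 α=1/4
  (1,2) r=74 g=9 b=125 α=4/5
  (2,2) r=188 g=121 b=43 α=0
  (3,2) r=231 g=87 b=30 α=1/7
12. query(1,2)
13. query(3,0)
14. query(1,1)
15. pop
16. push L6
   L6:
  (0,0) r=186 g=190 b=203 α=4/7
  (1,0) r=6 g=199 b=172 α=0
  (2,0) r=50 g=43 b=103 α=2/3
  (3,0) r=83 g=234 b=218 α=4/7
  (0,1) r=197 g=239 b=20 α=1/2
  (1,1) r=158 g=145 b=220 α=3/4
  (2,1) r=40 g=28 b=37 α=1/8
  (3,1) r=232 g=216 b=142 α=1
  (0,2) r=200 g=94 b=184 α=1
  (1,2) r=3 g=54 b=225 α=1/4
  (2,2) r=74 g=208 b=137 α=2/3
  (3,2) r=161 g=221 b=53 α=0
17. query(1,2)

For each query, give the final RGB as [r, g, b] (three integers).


at x=2,y=2 over L1,L2,L3:
after L1 α=2/3: [280/3, 160/3, 278/3]
after L2 α=7/8: [1883/12, 3121/24, 1433/24]
after L3 α=3/4: [10811/48, 18529/96, 19577/96]
rounded: [225, 193, 204]

(1,0) stack=L1,L2,L3; from [0,0,0]:
after L1 α=1/2: [10, 115/2, 217/2]
after L2 α=4/7: [234/7, 2225/14, 995/14]
after L3 α=1/4: [200/7, 7081/56, 4945/56]
→ [29, 126, 88]

(2,0) stack=L1,L2,L3; from [0,0,0]:
after L1 α=4/5: [536/5, 36/5, 184/5]
after L2 α=1/3: [659/5, 389/5, 1093/15]
after L3 α=1/3: [1618/15, 496/5, 4361/45]
rounded: [108, 99, 97]

(0,2) stack=L1,L2,L3,L4; from [0,0,0]:
+L1 (α=4/5) → [896/5, 128/5, 812/5]
+L2 (α=3/4) → [2353/10, 3293/20, 1817/20]
+L3 (α=2/3) → [6953/30, 6613/60, 10297/60]
+L4 (α=1/3) → [9263/45, 10123/90, 17737/90]
→ [206, 112, 197]

(2,2) stack=L1,L2,L3,L4; from [0,0,0]:
L1 α=2/3: [280/3, 160/3, 278/3]
L2 α=7/8: [1883/12, 3121/24, 1433/24]
L3 α=3/4: [10811/48, 18529/96, 19577/96]
L4 α=2/3: [30491/144, 31201/288, 58169/288]
rounded: [212, 108, 202]

query (1,2) [L1,L2,L3,L4] — begin 0,0,0
after L1 α=2/3: [80/3, 68/3, 34]
after L2 α=1/6: [263/9, 733/18, 135/2]
after L3 α=1/6: [1891/54, 3899/108, 973/12]
after L4 α=6/7: [14851/378, 70643/756, 13141/84]
rounded: [39, 93, 156]

query (1,2) [L1,L2,L3,L4,L5] — begin 0,0,0
after L1 α=2/3: [80/3, 68/3, 34]
after L2 α=1/6: [263/9, 733/18, 135/2]
after L3 α=1/6: [1891/54, 3899/108, 973/12]
after L4 α=6/7: [14851/378, 70643/756, 13141/84]
after L5 α=4/5: [126739/1890, 97859/3780, 55141/420]
→ [67, 26, 131]

(3,0) stack=L1,L2,L3,L4,L5; from [0,0,0]:
after L1 α=1/2: [243/2, 139/2, 0]
after L2 α=3/4: [1389/8, 1375/8, 159/4]
after L3 α=0: [1389/8, 1375/8, 159/4]
after L4 α=1/6: [7729/48, 8035/48, 1103/24]
after L5 α=1/2: [12673/96, 10723/96, 4631/48]
= [132, 112, 96]

at x=1,y=1 over L1,L2,L3,L4,L5:
L1 α=5/7: [1230/7, 605/7, 170]
L2 α=4/5: [7782/35, 5869/35, 686/5]
L3 α=1/2: [13417/70, 11959/70, 938/5]
L4 α=1/4: [54881/280, 44067/280, 2949/20]
L5 α=4/5: [204961/1400, 321827/1400, 8389/100]
rounded: [146, 230, 84]

query (1,2) [L1,L2,L3,L4,L6] — begin 0,0,0
L1 α=2/3: [80/3, 68/3, 34]
L2 α=1/6: [263/9, 733/18, 135/2]
L3 α=1/6: [1891/54, 3899/108, 973/12]
L4 α=6/7: [14851/378, 70643/756, 13141/84]
L6 α=1/4: [15229/504, 84251/1008, 19441/112]
→ [30, 84, 174]
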